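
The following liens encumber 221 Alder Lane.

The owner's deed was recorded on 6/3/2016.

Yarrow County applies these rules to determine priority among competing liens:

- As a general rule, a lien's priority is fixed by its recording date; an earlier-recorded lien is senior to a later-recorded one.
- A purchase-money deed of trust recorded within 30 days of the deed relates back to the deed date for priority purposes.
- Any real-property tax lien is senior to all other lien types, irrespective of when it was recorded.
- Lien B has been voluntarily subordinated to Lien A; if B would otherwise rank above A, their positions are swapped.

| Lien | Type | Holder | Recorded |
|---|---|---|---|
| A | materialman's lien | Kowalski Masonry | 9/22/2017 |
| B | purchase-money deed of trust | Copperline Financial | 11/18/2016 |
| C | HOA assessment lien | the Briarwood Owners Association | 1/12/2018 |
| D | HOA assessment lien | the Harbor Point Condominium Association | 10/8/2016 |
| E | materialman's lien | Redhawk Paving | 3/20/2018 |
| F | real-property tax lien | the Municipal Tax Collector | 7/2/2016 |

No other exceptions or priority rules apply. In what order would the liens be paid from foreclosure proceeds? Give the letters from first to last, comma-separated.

F, D, A, B, C, E

Effective dates: B was recorded 168 days after the deed — beyond 30 days — so no relation-back applies.
F, as a real-property tax lien, has superpriority and ranks first.
The other liens, earliest effective date first: D (10/8/2016), B (11/18/2016), A (9/22/2017), C (1/12/2018), E (3/20/2018).
B is senior to A before the subordination, so the two trade places.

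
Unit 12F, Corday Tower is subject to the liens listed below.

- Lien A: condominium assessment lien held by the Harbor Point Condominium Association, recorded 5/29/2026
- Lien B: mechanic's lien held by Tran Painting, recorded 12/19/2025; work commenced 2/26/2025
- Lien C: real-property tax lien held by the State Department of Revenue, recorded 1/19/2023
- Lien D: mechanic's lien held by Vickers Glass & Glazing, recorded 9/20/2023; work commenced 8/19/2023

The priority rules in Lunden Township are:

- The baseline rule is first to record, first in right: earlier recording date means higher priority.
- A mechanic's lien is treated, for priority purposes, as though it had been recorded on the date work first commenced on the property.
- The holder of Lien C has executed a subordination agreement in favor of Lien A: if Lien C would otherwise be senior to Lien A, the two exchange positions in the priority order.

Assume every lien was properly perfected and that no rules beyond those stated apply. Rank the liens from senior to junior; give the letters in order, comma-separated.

First, effective dates: B relates back to 2/26/2025 (work commenced); D is treated as recorded 8/19/2023, the work-commencement date.
Ordering by effective date: C (1/19/2023), D (8/19/2023), B (2/26/2025), A (5/29/2026).
C is senior to A before the subordination, so the two trade places.

A, D, B, C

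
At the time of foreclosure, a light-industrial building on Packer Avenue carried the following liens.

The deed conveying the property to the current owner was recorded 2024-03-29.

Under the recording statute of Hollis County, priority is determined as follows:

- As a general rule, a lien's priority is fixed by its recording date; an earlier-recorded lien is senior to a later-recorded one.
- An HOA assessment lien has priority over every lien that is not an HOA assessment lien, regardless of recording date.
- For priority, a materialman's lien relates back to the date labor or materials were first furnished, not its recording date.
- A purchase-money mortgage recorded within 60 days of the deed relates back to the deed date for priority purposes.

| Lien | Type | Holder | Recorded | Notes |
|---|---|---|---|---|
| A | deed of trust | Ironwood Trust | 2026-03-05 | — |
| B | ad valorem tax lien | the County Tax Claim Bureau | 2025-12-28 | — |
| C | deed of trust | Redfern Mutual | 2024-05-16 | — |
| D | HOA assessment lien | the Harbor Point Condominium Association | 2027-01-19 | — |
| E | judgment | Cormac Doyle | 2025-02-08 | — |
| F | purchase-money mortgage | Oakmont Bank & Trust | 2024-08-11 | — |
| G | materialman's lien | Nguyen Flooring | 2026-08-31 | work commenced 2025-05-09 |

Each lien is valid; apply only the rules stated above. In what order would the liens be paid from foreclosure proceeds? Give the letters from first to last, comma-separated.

Adjusting effective dates: F was recorded 135 days after the deed, outside the 60-day window, so it keeps its recording date; G's effective date is 2025-05-09, when work began.
As an HOA assessment lien, D is senior to every other lien.
Ordering the rest by effective date: C (2024-05-16), F (2024-08-11), E (2025-02-08), G (2025-05-09), B (2025-12-28), A (2026-03-05).

D, C, F, E, G, B, A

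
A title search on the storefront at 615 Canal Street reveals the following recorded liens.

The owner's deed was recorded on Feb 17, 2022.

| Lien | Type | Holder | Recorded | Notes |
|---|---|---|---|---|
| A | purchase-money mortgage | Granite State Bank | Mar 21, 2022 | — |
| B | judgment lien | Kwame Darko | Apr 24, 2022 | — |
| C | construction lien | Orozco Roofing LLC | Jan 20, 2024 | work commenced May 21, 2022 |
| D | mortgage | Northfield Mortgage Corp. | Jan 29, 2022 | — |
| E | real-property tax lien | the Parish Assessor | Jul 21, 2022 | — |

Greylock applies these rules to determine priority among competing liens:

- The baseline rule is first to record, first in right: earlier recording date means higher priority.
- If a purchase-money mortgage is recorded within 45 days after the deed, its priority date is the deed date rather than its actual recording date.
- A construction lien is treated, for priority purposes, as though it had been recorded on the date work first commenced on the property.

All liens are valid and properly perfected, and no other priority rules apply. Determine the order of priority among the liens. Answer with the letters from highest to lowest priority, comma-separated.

Effective dates: A's effective date is the deed date, Feb 17, 2022; C relates back to May 21, 2022 (work commenced).
By effective date, earliest first: D (Jan 29, 2022), A (Feb 17, 2022), B (Apr 24, 2022), C (May 21, 2022), E (Jul 21, 2022).

D, A, B, C, E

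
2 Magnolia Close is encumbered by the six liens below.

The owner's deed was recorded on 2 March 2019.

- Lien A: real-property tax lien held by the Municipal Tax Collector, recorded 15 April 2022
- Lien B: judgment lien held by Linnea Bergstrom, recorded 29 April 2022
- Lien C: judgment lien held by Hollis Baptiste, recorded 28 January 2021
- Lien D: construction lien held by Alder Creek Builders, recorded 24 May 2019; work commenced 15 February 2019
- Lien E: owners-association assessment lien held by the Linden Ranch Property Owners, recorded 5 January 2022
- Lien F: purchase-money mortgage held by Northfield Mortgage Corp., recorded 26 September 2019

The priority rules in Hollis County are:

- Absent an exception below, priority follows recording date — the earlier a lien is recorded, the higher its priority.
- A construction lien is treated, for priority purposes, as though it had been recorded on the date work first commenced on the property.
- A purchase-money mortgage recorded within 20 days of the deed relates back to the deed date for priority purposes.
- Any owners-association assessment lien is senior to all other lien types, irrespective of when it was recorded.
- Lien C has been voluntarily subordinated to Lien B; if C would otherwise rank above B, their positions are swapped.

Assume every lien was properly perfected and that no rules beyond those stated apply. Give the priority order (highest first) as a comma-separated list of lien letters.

First, effective dates: D is treated as recorded 15 February 2019, the work-commencement date; F was recorded 208 days after the deed, outside the 20-day window, so it keeps its recording date.
E is an owners-association assessment lien, so it outranks all other liens regardless of date.
Remaining liens by effective date: D (15 February 2019), F (26 September 2019), C (28 January 2021), A (15 April 2022), B (29 April 2022).
C is senior to B before the subordination, so the two trade places.

E, D, F, B, A, C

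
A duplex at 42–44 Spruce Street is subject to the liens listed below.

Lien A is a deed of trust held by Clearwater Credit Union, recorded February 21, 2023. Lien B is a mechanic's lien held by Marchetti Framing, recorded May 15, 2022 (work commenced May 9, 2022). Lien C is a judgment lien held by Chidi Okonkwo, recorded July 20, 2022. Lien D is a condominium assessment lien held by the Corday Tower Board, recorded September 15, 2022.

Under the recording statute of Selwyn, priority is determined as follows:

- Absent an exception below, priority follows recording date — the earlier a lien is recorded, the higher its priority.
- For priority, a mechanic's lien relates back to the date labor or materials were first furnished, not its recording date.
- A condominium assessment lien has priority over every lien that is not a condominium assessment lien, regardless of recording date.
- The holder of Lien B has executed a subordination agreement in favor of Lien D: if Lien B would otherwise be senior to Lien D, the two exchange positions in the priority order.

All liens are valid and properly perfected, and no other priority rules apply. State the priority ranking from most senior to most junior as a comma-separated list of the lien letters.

D, B, C, A

First, effective dates: B relates back to May 9, 2022 (work commenced).
As a condominium assessment lien, D is senior to every other lien.
Ordering the rest by effective date: B (May 9, 2022), C (July 20, 2022), A (February 21, 2023).
Since B is not senior to D, the subordination leaves the order unchanged.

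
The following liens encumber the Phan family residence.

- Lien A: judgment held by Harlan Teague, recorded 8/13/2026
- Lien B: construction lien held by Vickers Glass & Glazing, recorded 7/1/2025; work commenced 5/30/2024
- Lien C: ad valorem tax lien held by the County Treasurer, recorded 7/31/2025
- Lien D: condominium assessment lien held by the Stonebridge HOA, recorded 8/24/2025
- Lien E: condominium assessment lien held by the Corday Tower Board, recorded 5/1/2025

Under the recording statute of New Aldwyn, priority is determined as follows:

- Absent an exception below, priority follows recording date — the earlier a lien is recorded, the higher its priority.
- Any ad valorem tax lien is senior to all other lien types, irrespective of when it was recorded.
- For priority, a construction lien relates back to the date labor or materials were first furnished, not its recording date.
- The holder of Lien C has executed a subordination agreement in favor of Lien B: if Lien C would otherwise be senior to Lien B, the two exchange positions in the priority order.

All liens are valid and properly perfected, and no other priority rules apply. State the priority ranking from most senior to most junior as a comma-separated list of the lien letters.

First, effective dates: B is treated as recorded 5/30/2024, the work-commencement date.
C is an ad valorem tax lien and takes priority over every other lien.
Remaining liens by effective date: B (5/30/2024), E (5/1/2025), D (8/24/2025), A (8/13/2026).
C would otherwise be senior to B, so under the subordination agreement C and B exchange positions.

B, C, E, D, A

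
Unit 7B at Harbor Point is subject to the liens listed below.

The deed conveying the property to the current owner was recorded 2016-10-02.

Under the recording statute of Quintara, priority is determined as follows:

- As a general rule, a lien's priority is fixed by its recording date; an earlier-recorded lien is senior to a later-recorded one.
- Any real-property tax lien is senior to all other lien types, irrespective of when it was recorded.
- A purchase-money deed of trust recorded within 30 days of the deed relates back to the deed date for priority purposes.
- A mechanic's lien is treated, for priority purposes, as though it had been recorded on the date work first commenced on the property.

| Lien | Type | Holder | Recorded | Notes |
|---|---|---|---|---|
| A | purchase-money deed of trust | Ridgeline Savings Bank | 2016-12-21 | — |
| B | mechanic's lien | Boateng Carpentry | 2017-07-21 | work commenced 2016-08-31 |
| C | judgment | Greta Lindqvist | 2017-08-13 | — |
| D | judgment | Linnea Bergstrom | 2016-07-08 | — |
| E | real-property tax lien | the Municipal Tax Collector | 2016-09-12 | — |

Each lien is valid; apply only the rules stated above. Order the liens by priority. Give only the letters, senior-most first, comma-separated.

E, D, B, A, C

Effective dates after the stated exceptions: A was recorded 80 days after the deed, outside the 30-day window, so it keeps its recording date; B is treated as recorded 2016-08-31, the work-commencement date.
As a real-property tax lien, E is senior to every other lien.
The other liens, earliest effective date first: D (2016-07-08), B (2016-08-31), A (2016-12-21), C (2017-08-13).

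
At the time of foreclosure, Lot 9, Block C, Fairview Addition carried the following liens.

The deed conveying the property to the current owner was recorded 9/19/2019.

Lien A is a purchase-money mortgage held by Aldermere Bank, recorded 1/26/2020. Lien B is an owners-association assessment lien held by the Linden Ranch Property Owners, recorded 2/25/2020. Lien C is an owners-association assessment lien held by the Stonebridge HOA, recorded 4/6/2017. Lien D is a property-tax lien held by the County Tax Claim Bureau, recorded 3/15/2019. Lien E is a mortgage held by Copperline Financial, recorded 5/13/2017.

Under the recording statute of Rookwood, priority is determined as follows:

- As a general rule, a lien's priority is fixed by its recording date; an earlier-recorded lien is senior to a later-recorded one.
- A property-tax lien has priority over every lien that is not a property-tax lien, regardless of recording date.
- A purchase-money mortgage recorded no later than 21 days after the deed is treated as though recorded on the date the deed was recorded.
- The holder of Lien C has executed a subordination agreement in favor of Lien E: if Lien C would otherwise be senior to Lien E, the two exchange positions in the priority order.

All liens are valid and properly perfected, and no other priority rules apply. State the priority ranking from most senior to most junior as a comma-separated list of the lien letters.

D, E, C, A, B

Effective dates: A missed the 21-day window (129 days after the deed), so its recording date stands.
D, as a property-tax lien, has superpriority and ranks first.
Remaining liens by effective date: C (4/6/2017), E (5/13/2017), A (1/26/2020), B (2/25/2020).
C is senior to E before the subordination, so the two trade places.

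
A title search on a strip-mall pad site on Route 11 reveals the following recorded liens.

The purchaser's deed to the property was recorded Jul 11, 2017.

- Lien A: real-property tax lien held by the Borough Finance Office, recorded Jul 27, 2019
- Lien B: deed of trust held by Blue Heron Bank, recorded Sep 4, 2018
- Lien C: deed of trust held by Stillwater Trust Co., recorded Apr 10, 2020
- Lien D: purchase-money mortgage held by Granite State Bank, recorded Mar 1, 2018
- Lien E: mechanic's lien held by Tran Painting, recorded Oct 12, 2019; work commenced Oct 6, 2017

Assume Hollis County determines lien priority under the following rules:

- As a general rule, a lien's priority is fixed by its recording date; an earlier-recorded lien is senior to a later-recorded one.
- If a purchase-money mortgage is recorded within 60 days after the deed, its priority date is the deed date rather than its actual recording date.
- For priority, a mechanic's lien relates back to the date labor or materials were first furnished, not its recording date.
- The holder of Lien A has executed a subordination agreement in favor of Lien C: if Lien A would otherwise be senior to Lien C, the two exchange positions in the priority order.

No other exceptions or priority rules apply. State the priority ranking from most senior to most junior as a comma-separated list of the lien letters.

Effective dates: D was recorded 233 days after the deed — beyond 60 days — so no relation-back applies; E's effective date is Oct 6, 2017, when work began.
By effective date, earliest first: E (Oct 6, 2017), D (Mar 1, 2018), B (Sep 4, 2018), A (Jul 27, 2019), C (Apr 10, 2020).
A would otherwise be senior to C, so under the subordination agreement A and C exchange positions.

E, D, B, C, A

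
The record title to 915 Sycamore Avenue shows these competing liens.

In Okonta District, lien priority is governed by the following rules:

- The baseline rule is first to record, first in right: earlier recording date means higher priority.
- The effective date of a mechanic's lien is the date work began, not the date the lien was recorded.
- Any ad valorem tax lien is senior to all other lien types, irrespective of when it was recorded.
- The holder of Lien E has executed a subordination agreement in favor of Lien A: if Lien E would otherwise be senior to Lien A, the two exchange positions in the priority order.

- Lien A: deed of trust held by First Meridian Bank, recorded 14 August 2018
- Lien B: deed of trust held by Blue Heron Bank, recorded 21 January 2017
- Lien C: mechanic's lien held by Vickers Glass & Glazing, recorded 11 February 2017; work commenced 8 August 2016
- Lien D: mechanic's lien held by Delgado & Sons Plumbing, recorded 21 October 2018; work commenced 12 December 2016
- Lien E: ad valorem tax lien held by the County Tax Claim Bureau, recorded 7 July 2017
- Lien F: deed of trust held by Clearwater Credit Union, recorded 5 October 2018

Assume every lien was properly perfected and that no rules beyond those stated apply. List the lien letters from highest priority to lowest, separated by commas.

A, C, D, B, E, F

Adjusting effective dates: C relates back to 8 August 2016 (work commenced); D relates back to 12 December 2016 (work commenced).
E is an ad valorem tax lien, so it outranks all other liens regardless of date.
The other liens, earliest effective date first: C (8 August 2016), D (12 December 2016), B (21 January 2017), A (14 August 2018), F (5 October 2018).
E is senior to A before the subordination, so the two trade places.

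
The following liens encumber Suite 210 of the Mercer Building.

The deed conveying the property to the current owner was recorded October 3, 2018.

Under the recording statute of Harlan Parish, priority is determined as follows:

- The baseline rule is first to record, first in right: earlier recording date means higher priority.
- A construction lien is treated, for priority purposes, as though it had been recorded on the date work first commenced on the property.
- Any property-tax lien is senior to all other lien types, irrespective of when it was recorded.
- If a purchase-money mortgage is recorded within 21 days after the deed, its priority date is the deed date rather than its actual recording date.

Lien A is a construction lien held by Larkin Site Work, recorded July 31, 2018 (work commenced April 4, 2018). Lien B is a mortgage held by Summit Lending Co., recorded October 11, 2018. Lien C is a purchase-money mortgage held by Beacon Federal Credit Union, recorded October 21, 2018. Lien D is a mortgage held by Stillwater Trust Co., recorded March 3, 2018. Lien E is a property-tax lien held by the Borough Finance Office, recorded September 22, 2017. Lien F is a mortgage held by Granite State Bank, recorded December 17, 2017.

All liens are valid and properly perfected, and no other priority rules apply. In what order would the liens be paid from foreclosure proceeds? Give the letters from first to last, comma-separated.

Adjusting effective dates: A's effective date is April 4, 2018, when work began; C relates back to the deed date October 3, 2018.
E, as a property-tax lien, has superpriority and ranks first.
Ordering the rest by effective date: F (December 17, 2017), D (March 3, 2018), A (April 4, 2018), C (October 3, 2018), B (October 11, 2018).

E, F, D, A, C, B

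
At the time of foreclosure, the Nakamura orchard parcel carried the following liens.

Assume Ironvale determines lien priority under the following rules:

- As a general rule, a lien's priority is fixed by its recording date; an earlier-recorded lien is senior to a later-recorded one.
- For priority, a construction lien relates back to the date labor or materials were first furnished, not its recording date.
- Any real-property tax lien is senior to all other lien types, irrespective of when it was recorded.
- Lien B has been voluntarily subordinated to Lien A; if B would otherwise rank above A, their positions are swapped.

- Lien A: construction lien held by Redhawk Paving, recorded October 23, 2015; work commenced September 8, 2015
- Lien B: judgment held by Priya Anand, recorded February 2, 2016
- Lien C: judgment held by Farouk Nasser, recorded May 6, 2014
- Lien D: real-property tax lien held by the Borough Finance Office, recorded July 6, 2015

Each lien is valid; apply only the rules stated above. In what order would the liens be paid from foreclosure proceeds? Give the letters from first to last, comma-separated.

D, C, A, B

First, effective dates: A relates back to September 8, 2015 (work commenced).
D, as a real-property tax lien, has superpriority and ranks first.
Among the remaining liens, by effective date: C (May 6, 2014), A (September 8, 2015), B (February 2, 2016).
B is already junior to A, so the subordination agreement changes nothing.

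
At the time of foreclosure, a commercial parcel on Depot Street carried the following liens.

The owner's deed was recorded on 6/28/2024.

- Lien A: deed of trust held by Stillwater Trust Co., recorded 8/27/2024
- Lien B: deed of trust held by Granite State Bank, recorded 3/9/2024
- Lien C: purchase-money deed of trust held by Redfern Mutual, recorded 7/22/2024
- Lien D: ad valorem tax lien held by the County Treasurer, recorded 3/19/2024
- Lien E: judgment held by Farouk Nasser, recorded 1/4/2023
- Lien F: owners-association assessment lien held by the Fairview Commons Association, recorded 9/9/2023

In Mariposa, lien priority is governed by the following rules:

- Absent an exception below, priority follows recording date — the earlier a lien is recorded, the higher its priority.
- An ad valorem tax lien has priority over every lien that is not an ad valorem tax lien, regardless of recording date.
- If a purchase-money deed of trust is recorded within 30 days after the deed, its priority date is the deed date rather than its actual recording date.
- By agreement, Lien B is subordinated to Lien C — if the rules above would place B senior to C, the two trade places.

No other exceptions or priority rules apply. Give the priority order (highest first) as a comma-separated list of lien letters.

D, E, F, C, B, A

Adjusting effective dates: C was recorded within the 30-day window, so its effective date is the deed date 6/28/2024.
As an ad valorem tax lien, D is senior to every other lien.
The other liens, earliest effective date first: E (1/4/2023), F (9/9/2023), B (3/9/2024), C (6/28/2024), A (8/27/2024).
Because B would otherwise rank above C, the subordination swaps them.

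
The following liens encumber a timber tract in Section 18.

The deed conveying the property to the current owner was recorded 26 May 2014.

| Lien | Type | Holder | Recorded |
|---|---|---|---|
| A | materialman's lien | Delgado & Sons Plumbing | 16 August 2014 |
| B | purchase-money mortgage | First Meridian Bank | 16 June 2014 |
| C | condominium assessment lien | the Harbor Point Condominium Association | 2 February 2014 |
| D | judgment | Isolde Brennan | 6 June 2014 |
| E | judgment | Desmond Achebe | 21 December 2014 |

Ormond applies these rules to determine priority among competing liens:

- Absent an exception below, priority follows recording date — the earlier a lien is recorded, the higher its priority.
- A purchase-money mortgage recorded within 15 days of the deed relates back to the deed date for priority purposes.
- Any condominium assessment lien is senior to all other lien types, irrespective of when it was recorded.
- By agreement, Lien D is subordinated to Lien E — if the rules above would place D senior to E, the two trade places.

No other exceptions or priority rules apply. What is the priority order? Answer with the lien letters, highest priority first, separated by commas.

First, effective dates: B was recorded 21 days after the deed, outside the 15-day window, so it keeps its recording date.
C, as a condominium assessment lien, has superpriority and ranks first.
The other liens, earliest effective date first: D (6 June 2014), B (16 June 2014), A (16 August 2014), E (21 December 2014).
D is senior to E before the subordination, so the two trade places.

C, E, B, A, D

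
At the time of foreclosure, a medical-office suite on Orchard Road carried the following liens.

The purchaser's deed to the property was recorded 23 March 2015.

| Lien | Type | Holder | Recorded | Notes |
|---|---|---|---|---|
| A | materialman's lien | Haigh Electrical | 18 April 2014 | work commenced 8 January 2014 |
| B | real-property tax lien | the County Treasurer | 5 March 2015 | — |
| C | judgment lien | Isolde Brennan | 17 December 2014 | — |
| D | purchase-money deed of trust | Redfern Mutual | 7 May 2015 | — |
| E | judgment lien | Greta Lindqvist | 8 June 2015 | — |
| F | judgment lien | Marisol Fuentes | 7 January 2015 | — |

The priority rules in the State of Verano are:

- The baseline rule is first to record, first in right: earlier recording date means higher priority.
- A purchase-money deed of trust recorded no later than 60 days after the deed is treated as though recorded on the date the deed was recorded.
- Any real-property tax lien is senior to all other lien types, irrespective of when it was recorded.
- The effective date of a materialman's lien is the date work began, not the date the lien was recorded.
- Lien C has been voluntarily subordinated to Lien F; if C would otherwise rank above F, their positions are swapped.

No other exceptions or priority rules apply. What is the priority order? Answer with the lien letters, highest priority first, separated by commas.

Adjusting effective dates: A's effective date is 8 January 2014, when work began; D's effective date is the deed date, 23 March 2015.
B is a real-property tax lien, so it outranks all other liens regardless of date.
Remaining liens by effective date: A (8 January 2014), C (17 December 2014), F (7 January 2015), D (23 March 2015), E (8 June 2015).
C would otherwise be senior to F, so under the subordination agreement C and F exchange positions.

B, A, F, C, D, E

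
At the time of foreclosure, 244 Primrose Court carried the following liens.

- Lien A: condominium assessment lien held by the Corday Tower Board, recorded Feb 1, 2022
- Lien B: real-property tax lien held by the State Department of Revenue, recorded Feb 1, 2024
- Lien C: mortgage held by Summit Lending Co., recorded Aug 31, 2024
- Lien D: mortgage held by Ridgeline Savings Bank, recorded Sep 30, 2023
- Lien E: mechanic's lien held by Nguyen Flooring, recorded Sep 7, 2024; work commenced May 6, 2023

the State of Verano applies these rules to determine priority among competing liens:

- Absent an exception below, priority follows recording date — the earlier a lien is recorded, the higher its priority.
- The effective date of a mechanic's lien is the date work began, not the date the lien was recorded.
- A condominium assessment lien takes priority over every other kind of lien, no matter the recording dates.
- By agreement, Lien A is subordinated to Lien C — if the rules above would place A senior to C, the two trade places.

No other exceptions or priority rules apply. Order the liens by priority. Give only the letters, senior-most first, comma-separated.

Effective dates: E relates back to May 6, 2023 (work commenced).
A is a condominium assessment lien, so it outranks all other liens regardless of date.
Remaining liens by effective date: E (May 6, 2023), D (Sep 30, 2023), B (Feb 1, 2024), C (Aug 31, 2024).
A is senior to C before the subordination, so the two trade places.

C, E, D, B, A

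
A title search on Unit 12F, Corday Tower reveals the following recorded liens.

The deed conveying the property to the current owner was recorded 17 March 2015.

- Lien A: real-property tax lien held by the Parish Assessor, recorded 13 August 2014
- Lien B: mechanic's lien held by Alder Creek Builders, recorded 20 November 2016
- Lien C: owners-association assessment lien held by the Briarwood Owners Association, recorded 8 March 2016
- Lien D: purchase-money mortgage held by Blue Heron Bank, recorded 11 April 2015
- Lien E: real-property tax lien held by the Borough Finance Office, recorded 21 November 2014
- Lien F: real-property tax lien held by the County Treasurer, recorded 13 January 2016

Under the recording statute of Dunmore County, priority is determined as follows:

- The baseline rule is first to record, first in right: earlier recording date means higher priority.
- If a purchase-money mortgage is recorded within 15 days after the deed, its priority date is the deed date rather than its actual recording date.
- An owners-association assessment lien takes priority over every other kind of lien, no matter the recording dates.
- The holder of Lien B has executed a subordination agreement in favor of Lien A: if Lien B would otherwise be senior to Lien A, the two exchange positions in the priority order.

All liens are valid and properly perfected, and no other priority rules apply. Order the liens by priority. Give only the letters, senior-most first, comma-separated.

Effective dates after the stated exceptions: D missed the 15-day window (25 days after the deed), so its recording date stands.
C is an owners-association assessment lien, so it outranks all other liens regardless of date.
Among the remaining liens, by effective date: A (13 August 2014), E (21 November 2014), D (11 April 2015), F (13 January 2016), B (20 November 2016).
Since B is not senior to A, the subordination leaves the order unchanged.

C, A, E, D, F, B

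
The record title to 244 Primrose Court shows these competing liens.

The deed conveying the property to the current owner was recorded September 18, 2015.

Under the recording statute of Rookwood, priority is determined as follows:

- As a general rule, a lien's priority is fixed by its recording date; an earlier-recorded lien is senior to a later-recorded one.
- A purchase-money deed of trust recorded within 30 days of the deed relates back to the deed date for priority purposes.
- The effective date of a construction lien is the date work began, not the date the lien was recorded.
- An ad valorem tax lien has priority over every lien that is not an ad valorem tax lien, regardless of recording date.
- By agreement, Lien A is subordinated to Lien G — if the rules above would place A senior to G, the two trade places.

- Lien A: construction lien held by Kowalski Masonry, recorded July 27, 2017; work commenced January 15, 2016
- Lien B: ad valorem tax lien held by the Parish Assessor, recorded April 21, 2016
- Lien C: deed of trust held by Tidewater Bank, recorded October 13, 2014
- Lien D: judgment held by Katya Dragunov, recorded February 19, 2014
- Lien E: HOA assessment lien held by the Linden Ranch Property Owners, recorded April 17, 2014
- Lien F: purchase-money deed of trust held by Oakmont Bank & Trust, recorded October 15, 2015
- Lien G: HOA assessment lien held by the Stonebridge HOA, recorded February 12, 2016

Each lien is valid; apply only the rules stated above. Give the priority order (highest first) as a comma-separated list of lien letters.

Adjusting effective dates: A relates back to January 15, 2016 (work commenced); F relates back to the deed date September 18, 2015.
B is an ad valorem tax lien and takes priority over every other lien.
The other liens, earliest effective date first: D (February 19, 2014), E (April 17, 2014), C (October 13, 2014), F (September 18, 2015), A (January 15, 2016), G (February 12, 2016).
A is senior to G before the subordination, so the two trade places.

B, D, E, C, F, G, A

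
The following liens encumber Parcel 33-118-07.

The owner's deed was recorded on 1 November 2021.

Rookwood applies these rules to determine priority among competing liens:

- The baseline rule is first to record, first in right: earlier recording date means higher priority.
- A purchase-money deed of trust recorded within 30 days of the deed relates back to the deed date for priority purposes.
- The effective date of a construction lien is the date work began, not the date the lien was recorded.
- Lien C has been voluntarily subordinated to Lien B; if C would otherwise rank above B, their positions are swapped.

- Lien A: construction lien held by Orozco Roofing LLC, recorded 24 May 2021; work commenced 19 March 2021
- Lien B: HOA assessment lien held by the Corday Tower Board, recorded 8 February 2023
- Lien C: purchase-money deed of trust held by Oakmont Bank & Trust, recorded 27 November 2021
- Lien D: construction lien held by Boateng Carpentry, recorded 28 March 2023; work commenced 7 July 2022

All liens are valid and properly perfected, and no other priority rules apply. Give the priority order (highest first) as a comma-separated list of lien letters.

A, B, D, C

Effective dates: A relates back to 19 March 2021 (work commenced); C was recorded within the 30-day window, so its effective date is the deed date 1 November 2021; D is treated as recorded 7 July 2022, the work-commencement date.
By effective date, earliest first: A (19 March 2021), C (1 November 2021), D (7 July 2022), B (8 February 2023).
Because C would otherwise rank above B, the subordination swaps them.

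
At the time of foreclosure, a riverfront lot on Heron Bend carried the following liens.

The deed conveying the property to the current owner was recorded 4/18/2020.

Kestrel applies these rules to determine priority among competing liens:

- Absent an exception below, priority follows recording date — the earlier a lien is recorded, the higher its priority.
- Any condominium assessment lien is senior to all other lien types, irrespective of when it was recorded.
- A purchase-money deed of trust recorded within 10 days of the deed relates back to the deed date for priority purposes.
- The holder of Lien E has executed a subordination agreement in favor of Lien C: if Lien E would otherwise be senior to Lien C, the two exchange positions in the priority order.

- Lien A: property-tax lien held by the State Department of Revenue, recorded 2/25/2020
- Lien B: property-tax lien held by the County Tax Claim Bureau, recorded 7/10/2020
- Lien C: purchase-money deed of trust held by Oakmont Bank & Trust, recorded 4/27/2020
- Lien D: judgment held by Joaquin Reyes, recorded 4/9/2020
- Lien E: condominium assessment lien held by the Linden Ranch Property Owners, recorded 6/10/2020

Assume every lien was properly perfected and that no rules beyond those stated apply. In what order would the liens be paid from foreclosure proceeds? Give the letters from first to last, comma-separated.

C, A, D, E, B

Effective dates: C's effective date is the deed date, 4/18/2020.
E is a condominium assessment lien and takes priority over every other lien.
Remaining liens by effective date: A (2/25/2020), D (4/9/2020), C (4/18/2020), B (7/10/2020).
Because E would otherwise rank above C, the subordination swaps them.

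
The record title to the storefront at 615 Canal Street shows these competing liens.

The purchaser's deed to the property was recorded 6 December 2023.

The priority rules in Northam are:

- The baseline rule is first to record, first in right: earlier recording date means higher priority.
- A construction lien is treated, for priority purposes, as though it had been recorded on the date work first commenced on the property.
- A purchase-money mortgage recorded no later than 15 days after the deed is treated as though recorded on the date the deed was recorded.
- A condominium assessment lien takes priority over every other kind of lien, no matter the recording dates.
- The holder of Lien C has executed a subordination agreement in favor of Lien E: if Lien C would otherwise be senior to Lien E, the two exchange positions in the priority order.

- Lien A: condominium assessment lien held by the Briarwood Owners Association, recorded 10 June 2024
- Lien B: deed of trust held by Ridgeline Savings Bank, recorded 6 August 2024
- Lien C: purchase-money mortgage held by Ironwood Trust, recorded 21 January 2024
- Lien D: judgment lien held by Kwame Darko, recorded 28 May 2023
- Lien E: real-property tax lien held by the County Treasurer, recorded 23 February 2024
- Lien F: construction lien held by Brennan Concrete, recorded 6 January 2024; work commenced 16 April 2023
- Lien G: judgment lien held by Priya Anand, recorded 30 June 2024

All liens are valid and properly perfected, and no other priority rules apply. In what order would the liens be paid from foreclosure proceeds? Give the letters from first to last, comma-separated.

A, F, D, E, C, G, B

First, effective dates: C missed the 15-day window (46 days after the deed), so its recording date stands; F relates back to 16 April 2023 (work commenced).
A, as a condominium assessment lien, has superpriority and ranks first.
Ordering the rest by effective date: F (16 April 2023), D (28 May 2023), C (21 January 2024), E (23 February 2024), G (30 June 2024), B (6 August 2024).
C would otherwise be senior to E, so under the subordination agreement C and E exchange positions.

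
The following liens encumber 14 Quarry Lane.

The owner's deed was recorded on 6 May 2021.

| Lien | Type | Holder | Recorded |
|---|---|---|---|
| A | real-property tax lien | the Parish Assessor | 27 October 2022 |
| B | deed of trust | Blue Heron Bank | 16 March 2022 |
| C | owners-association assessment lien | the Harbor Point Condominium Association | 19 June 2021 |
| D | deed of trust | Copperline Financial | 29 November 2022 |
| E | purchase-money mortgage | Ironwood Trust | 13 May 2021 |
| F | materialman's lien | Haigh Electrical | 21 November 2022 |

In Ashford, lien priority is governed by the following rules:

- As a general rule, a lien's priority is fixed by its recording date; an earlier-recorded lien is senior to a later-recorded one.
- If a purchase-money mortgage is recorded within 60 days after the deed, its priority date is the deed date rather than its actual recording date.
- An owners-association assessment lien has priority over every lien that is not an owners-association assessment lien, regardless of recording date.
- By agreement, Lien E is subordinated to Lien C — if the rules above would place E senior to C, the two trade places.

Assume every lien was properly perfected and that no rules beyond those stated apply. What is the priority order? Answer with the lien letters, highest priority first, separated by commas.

Effective dates: E relates back to the deed date 6 May 2021.
As an owners-association assessment lien, C is senior to every other lien.
Ordering the rest by effective date: E (6 May 2021), B (16 March 2022), A (27 October 2022), F (21 November 2022), D (29 November 2022).
E already ranks below C; the subordination has no effect.

C, E, B, A, F, D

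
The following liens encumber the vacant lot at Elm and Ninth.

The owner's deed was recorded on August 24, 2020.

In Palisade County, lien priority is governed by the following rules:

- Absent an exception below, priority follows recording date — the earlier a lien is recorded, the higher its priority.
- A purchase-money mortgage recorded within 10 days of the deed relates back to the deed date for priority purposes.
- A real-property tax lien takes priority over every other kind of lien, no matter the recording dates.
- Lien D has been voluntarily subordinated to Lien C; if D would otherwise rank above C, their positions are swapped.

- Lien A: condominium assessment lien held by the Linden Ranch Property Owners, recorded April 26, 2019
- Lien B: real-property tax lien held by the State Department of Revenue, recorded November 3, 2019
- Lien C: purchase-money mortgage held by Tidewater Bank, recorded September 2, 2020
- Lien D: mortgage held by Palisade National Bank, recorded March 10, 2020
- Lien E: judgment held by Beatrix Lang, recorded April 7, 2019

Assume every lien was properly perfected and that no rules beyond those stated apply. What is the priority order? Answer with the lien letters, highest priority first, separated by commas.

First, effective dates: C was recorded within the 10-day window, so its effective date is the deed date August 24, 2020.
B is a real-property tax lien, so it outranks all other liens regardless of date.
Among the remaining liens, by effective date: E (April 7, 2019), A (April 26, 2019), D (March 10, 2020), C (August 24, 2020).
D is senior to C before the subordination, so the two trade places.

B, E, A, C, D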